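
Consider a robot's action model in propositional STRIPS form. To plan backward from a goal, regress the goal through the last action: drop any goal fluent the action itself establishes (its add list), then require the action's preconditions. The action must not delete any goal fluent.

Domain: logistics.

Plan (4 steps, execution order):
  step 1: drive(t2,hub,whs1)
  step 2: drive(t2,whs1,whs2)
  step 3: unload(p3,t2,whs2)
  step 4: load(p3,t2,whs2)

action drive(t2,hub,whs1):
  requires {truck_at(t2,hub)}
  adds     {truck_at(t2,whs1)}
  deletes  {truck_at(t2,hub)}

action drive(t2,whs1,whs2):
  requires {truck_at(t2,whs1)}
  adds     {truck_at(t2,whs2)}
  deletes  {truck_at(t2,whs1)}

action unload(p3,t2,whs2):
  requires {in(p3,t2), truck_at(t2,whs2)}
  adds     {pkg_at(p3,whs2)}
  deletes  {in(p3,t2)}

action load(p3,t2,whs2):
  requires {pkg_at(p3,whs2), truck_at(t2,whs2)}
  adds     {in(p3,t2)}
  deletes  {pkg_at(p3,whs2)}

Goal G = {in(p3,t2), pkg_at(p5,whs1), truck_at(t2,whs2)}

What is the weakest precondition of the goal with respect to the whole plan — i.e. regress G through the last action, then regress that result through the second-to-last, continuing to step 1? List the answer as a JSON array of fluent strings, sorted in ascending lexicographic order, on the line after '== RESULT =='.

Regress step by step:
  through step 4 (load(p3,t2,whs2)): drop {in(p3,t2)}, keep {pkg_at(p5,whs1), truck_at(t2,whs2)}, require {pkg_at(p3,whs2), truck_at(t2,whs2)}
    → {pkg_at(p3,whs2), pkg_at(p5,whs1), truck_at(t2,whs2)}
  through step 3 (unload(p3,t2,whs2)): drop {pkg_at(p3,whs2)}, keep {pkg_at(p5,whs1), truck_at(t2,whs2)}, require {in(p3,t2), truck_at(t2,whs2)}
    → {in(p3,t2), pkg_at(p5,whs1), truck_at(t2,whs2)}
  through step 2 (drive(t2,whs1,whs2)): drop {truck_at(t2,whs2)}, keep {in(p3,t2), pkg_at(p5,whs1)}, require {truck_at(t2,whs1)}
    → {in(p3,t2), pkg_at(p5,whs1), truck_at(t2,whs1)}
  through step 1 (drive(t2,hub,whs1)): drop {truck_at(t2,whs1)}, keep {in(p3,t2), pkg_at(p5,whs1)}, require {truck_at(t2,hub)}
    → {in(p3,t2), pkg_at(p5,whs1), truck_at(t2,hub)}

== RESULT ==
["in(p3,t2)", "pkg_at(p5,whs1)", "truck_at(t2,hub)"]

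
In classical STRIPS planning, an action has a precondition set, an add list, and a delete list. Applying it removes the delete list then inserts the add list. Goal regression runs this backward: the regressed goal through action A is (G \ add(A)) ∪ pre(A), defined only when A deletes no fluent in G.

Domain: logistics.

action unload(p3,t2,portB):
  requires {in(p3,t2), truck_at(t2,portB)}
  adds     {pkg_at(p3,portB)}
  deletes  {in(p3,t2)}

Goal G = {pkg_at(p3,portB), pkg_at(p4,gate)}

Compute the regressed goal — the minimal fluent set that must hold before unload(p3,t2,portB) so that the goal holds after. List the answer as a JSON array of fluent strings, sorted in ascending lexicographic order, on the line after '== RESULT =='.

Regress:
  G ∩ del = {}  (empty — regression defined)
  G \ add = {pkg_at(p3,portB), pkg_at(p4,gate)} \ {pkg_at(p3,portB)} = {pkg_at(p4,gate)}
  ∪ pre   = {pkg_at(p4,gate)} ∪ {in(p3,t2), truck_at(t2,portB)}
          = {in(p3,t2), pkg_at(p4,gate), truck_at(t2,portB)}

== RESULT ==
["in(p3,t2)", "pkg_at(p4,gate)", "truck_at(t2,portB)"]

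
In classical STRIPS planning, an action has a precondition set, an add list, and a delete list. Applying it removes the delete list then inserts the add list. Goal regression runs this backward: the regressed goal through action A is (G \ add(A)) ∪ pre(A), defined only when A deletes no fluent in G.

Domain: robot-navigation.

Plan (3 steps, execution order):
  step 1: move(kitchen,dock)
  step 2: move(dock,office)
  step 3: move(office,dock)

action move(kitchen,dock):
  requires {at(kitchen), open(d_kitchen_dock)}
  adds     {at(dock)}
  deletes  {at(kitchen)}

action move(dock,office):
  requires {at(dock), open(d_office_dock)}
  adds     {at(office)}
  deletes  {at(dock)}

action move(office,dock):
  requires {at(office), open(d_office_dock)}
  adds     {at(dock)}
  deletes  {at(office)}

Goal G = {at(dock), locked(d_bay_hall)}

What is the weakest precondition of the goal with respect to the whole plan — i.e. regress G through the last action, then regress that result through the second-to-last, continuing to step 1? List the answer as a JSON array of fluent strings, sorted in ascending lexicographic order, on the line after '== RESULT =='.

Regress step by step:
  through step 3 (move(office,dock)): drop {at(dock)}, keep {locked(d_bay_hall)}, require {at(office), open(d_office_dock)}
    → {at(office), locked(d_bay_hall), open(d_office_dock)}
  through step 2 (move(dock,office)): drop {at(office)}, keep {locked(d_bay_hall), open(d_office_dock)}, require {at(dock), open(d_office_dock)}
    → {at(dock), locked(d_bay_hall), open(d_office_dock)}
  through step 1 (move(kitchen,dock)): drop {at(dock)}, keep {locked(d_bay_hall), open(d_office_dock)}, require {at(kitchen), open(d_kitchen_dock)}
    → {at(kitchen), locked(d_bay_hall), open(d_kitchen_dock), open(d_office_dock)}

== RESULT ==
["at(kitchen)", "locked(d_bay_hall)", "open(d_kitchen_dock)", "open(d_office_dock)"]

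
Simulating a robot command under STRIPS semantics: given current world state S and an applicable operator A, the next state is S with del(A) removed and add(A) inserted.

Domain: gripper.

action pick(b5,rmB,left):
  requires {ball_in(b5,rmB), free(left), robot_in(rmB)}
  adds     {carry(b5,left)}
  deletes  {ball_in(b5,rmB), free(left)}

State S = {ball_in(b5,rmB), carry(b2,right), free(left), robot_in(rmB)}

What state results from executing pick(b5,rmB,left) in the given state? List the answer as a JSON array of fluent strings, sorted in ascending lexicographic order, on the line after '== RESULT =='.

Progress:
  pre ⊆ S: {ball_in(b5,rmB), free(left), robot_in(rmB)} ⊆ S  — applicable
  S \ del = {carry(b2,right), robot_in(rmB)}
  ∪ add   = {carry(b2,right), carry(b5,left), robot_in(rmB)}

== RESULT ==
["carry(b2,right)", "carry(b5,left)", "robot_in(rmB)"]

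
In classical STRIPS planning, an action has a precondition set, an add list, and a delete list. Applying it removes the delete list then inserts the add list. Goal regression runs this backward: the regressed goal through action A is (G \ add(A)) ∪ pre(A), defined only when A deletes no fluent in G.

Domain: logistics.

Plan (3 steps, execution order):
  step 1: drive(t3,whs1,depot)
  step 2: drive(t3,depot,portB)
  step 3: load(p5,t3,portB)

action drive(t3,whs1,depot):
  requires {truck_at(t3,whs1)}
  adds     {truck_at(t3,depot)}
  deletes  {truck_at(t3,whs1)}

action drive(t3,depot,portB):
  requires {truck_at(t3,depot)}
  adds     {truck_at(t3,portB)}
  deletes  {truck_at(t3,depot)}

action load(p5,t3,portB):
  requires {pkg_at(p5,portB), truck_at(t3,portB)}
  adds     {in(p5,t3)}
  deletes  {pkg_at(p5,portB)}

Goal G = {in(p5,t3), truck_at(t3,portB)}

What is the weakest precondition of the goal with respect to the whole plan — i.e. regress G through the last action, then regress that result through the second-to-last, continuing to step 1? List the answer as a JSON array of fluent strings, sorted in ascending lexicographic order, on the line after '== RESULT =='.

Regress step by step:
  through step 3 (load(p5,t3,portB)): drop {in(p5,t3)}, keep {truck_at(t3,portB)}, require {pkg_at(p5,portB), truck_at(t3,portB)}
    → {pkg_at(p5,portB), truck_at(t3,portB)}
  through step 2 (drive(t3,depot,portB)): drop {truck_at(t3,portB)}, keep {pkg_at(p5,portB)}, require {truck_at(t3,depot)}
    → {pkg_at(p5,portB), truck_at(t3,depot)}
  through step 1 (drive(t3,whs1,depot)): drop {truck_at(t3,depot)}, keep {pkg_at(p5,portB)}, require {truck_at(t3,whs1)}
    → {pkg_at(p5,portB), truck_at(t3,whs1)}

== RESULT ==
["pkg_at(p5,portB)", "truck_at(t3,whs1)"]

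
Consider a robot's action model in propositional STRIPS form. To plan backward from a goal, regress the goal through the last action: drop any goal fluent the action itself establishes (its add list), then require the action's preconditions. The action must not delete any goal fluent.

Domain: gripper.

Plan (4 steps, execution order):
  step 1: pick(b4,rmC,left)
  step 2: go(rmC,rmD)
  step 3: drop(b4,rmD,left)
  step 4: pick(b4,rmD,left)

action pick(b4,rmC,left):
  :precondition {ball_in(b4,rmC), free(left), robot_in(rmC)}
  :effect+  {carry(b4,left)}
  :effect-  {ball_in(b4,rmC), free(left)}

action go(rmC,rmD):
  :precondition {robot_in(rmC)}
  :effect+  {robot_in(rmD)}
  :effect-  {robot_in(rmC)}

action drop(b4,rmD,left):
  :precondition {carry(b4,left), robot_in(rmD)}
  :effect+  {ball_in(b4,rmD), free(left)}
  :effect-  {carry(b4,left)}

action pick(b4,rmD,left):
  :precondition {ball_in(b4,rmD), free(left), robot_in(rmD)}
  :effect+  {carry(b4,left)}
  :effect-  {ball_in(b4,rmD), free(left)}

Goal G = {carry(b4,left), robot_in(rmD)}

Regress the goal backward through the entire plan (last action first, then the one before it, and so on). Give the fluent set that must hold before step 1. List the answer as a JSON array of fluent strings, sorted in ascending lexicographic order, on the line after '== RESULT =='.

Work backward from the goal:
  through step 4 (pick(b4,rmD,left)): drop {carry(b4,left)}, keep {robot_in(rmD)}, require {ball_in(b4,rmD), free(left), robot_in(rmD)}
    → {ball_in(b4,rmD), free(left), robot_in(rmD)}
  through step 3 (drop(b4,rmD,left)): drop {ball_in(b4,rmD), free(left)}, keep {robot_in(rmD)}, require {carry(b4,left), robot_in(rmD)}
    → {carry(b4,left), robot_in(rmD)}
  through step 2 (go(rmC,rmD)): drop {robot_in(rmD)}, keep {carry(b4,left)}, require {robot_in(rmC)}
    → {carry(b4,left), robot_in(rmC)}
  through step 1 (pick(b4,rmC,left)): drop {carry(b4,left)}, keep {robot_in(rmC)}, require {ball_in(b4,rmC), free(left), robot_in(rmC)}
    → {ball_in(b4,rmC), free(left), robot_in(rmC)}

== RESULT ==
["ball_in(b4,rmC)", "free(left)", "robot_in(rmC)"]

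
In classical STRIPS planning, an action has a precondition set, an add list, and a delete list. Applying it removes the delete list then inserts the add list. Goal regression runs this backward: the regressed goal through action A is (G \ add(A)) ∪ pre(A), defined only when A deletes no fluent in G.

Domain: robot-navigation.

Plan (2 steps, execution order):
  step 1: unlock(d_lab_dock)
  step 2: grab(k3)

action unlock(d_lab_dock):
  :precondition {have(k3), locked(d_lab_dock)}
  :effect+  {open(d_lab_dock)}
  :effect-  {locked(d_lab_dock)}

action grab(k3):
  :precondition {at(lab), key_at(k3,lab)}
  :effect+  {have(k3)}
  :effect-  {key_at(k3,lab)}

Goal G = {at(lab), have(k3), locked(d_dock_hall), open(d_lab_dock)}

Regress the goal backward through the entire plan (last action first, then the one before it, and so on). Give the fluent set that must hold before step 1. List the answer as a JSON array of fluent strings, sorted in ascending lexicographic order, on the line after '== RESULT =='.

Regress step by step:
  through step 2 (grab(k3)): drop {have(k3)}, keep {at(lab), locked(d_dock_hall), open(d_lab_dock)}, require {at(lab), key_at(k3,lab)}
    → {at(lab), key_at(k3,lab), locked(d_dock_hall), open(d_lab_dock)}
  through step 1 (unlock(d_lab_dock)): drop {open(d_lab_dock)}, keep {at(lab), key_at(k3,lab), locked(d_dock_hall)}, require {have(k3), locked(d_lab_dock)}
    → {at(lab), have(k3), key_at(k3,lab), locked(d_dock_hall), locked(d_lab_dock)}

== RESULT ==
["at(lab)", "have(k3)", "key_at(k3,lab)", "locked(d_dock_hall)", "locked(d_lab_dock)"]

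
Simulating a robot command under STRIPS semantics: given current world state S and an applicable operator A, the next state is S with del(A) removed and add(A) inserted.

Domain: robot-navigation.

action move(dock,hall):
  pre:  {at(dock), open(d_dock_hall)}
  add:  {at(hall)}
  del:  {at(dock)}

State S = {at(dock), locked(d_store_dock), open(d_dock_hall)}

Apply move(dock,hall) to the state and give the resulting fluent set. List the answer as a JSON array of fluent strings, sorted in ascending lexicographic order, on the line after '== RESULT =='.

Progress:
  pre ⊆ S: {at(dock), open(d_dock_hall)} ⊆ S  — applicable
  S \ del = {locked(d_store_dock), open(d_dock_hall)}
  ∪ add   = {at(hall), locked(d_store_dock), open(d_dock_hall)}

== RESULT ==
["at(hall)", "locked(d_store_dock)", "open(d_dock_hall)"]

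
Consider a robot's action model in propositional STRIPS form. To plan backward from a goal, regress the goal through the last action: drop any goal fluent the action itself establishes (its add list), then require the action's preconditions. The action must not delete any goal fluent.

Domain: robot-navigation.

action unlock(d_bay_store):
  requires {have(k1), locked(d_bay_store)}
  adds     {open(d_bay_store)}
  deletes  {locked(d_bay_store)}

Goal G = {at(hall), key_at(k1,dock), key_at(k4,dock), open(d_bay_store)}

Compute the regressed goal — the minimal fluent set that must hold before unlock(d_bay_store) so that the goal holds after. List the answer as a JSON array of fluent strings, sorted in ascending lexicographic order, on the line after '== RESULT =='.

Regress:
  G ∩ del = {}  (empty — regression defined)
  G \ add = {at(hall), key_at(k1,dock), key_at(k4,dock), open(d_bay_store)} \ {open(d_bay_store)} = {at(hall), key_at(k1,dock), key_at(k4,dock)}
  ∪ pre   = {at(hall), key_at(k1,dock), key_at(k4,dock)} ∪ {have(k1), locked(d_bay_store)}
          = {at(hall), have(k1), key_at(k1,dock), key_at(k4,dock), locked(d_bay_store)}

== RESULT ==
["at(hall)", "have(k1)", "key_at(k1,dock)", "key_at(k4,dock)", "locked(d_bay_store)"]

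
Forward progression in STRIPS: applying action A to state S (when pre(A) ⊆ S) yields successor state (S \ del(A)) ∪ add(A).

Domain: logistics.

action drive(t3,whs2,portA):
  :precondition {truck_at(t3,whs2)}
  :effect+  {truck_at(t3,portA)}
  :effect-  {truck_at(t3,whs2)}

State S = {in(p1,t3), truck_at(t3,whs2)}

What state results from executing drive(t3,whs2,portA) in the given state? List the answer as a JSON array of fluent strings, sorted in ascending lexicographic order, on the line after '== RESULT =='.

Compute (S \ del) ∪ add:
  pre ⊆ S: {truck_at(t3,whs2)} ⊆ S  — applicable
  S \ del = {in(p1,t3)}
  ∪ add   = {in(p1,t3), truck_at(t3,portA)}

== RESULT ==
["in(p1,t3)", "truck_at(t3,portA)"]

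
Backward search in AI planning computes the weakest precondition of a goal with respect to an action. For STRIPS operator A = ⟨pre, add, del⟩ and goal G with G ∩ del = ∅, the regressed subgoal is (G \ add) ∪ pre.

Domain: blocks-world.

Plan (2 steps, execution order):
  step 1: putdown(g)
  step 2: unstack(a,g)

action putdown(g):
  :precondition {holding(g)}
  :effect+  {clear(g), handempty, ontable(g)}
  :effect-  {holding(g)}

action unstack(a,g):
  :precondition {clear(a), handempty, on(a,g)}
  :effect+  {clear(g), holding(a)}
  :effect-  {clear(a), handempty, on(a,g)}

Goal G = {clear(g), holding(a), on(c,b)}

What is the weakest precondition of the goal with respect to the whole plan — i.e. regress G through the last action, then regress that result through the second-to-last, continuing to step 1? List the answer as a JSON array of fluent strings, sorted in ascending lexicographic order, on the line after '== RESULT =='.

Work backward from the goal:
  through step 2 (unstack(a,g)): drop {clear(g), holding(a)}, keep {on(c,b)}, require {clear(a), handempty, on(a,g)}
    → {clear(a), handempty, on(a,g), on(c,b)}
  through step 1 (putdown(g)): drop {handempty}, keep {clear(a), on(a,g), on(c,b)}, require {holding(g)}
    → {clear(a), holding(g), on(a,g), on(c,b)}

== RESULT ==
["clear(a)", "holding(g)", "on(a,g)", "on(c,b)"]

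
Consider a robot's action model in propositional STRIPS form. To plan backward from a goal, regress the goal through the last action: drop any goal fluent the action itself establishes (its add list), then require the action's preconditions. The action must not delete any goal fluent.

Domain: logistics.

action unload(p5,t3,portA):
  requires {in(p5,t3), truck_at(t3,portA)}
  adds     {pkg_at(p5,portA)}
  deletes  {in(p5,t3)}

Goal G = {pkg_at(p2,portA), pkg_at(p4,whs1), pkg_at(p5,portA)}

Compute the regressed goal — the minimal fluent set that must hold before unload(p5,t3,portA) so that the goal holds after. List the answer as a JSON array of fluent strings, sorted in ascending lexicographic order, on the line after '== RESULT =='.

Regress:
  G ∩ del = {}  (empty — regression defined)
  G \ add = {pkg_at(p2,portA), pkg_at(p4,whs1), pkg_at(p5,portA)} \ {pkg_at(p5,portA)} = {pkg_at(p2,portA), pkg_at(p4,whs1)}
  ∪ pre   = {pkg_at(p2,portA), pkg_at(p4,whs1)} ∪ {in(p5,t3), truck_at(t3,portA)}
          = {in(p5,t3), pkg_at(p2,portA), pkg_at(p4,whs1), truck_at(t3,portA)}

== RESULT ==
["in(p5,t3)", "pkg_at(p2,portA)", "pkg_at(p4,whs1)", "truck_at(t3,portA)"]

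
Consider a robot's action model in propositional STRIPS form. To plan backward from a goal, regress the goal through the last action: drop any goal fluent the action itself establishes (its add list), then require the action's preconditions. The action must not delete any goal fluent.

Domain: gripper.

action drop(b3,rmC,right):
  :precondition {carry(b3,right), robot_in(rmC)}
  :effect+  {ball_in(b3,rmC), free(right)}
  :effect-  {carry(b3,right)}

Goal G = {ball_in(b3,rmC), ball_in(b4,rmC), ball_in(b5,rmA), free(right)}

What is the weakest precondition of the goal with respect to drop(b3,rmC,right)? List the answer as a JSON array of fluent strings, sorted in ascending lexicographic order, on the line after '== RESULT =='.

Compute (G \ add) ∪ pre:
  G ∩ del = {}  (empty — regression defined)
  G \ add = {ball_in(b3,rmC), ball_in(b4,rmC), ball_in(b5,rmA), free(right)} \ {ball_in(b3,rmC), free(right)} = {ball_in(b4,rmC), ball_in(b5,rmA)}
  ∪ pre   = {ball_in(b4,rmC), ball_in(b5,rmA)} ∪ {carry(b3,right), robot_in(rmC)}
          = {ball_in(b4,rmC), ball_in(b5,rmA), carry(b3,right), robot_in(rmC)}

== RESULT ==
["ball_in(b4,rmC)", "ball_in(b5,rmA)", "carry(b3,right)", "robot_in(rmC)"]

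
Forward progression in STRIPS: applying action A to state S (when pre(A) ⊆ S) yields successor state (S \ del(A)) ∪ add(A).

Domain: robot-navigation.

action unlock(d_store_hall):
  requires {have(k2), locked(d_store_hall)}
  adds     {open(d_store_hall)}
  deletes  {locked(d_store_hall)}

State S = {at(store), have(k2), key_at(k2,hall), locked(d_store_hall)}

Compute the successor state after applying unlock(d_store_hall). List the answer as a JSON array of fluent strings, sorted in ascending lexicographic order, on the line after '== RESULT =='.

Progress:
  pre ⊆ S: {have(k2), locked(d_store_hall)} ⊆ S  — applicable
  S \ del = {at(store), have(k2), key_at(k2,hall)}
  ∪ add   = {at(store), have(k2), key_at(k2,hall), open(d_store_hall)}

== RESULT ==
["at(store)", "have(k2)", "key_at(k2,hall)", "open(d_store_hall)"]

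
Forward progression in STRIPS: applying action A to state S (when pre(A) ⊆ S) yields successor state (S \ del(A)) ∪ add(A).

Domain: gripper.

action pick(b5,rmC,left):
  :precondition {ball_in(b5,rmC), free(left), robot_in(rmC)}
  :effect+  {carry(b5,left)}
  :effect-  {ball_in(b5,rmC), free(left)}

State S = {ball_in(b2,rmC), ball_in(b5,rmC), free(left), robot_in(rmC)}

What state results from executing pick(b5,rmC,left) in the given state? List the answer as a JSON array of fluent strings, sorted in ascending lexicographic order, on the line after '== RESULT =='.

Progress:
  pre ⊆ S: {ball_in(b5,rmC), free(left), robot_in(rmC)} ⊆ S  — applicable
  S \ del = {ball_in(b2,rmC), robot_in(rmC)}
  ∪ add   = {ball_in(b2,rmC), carry(b5,left), robot_in(rmC)}

== RESULT ==
["ball_in(b2,rmC)", "carry(b5,left)", "robot_in(rmC)"]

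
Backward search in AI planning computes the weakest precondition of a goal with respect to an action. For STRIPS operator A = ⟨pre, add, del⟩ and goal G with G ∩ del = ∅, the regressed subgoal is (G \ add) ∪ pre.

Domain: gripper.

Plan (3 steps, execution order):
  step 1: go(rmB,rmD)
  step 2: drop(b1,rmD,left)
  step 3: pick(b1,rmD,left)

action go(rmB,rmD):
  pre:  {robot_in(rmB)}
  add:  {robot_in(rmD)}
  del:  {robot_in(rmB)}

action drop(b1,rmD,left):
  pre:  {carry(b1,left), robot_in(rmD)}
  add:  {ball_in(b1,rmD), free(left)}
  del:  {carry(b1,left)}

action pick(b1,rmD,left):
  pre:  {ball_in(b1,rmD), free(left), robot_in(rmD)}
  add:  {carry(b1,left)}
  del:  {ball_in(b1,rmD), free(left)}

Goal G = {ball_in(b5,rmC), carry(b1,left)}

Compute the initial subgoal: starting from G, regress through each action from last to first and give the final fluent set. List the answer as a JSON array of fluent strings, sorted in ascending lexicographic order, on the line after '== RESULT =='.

Regress step by step:
  through step 3 (pick(b1,rmD,left)): drop {carry(b1,left)}, keep {ball_in(b5,rmC)}, require {ball_in(b1,rmD), free(left), robot_in(rmD)}
    → {ball_in(b1,rmD), ball_in(b5,rmC), free(left), robot_in(rmD)}
  through step 2 (drop(b1,rmD,left)): drop {ball_in(b1,rmD), free(left)}, keep {ball_in(b5,rmC), robot_in(rmD)}, require {carry(b1,left), robot_in(rmD)}
    → {ball_in(b5,rmC), carry(b1,left), robot_in(rmD)}
  through step 1 (go(rmB,rmD)): drop {robot_in(rmD)}, keep {ball_in(b5,rmC), carry(b1,left)}, require {robot_in(rmB)}
    → {ball_in(b5,rmC), carry(b1,left), robot_in(rmB)}

== RESULT ==
["ball_in(b5,rmC)", "carry(b1,left)", "robot_in(rmB)"]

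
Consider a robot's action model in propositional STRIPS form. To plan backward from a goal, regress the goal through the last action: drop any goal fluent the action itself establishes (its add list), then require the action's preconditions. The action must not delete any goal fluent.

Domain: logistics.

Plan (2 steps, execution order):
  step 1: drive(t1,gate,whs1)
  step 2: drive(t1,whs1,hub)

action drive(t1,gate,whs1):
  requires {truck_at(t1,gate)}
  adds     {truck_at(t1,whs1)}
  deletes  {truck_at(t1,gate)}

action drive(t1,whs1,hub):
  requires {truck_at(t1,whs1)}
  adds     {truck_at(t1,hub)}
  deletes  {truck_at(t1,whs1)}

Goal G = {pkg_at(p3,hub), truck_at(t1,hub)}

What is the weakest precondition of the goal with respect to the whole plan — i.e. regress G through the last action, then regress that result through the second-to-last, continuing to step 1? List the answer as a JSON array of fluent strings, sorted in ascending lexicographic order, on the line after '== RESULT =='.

Work backward from the goal:
  through step 2 (drive(t1,whs1,hub)): drop {truck_at(t1,hub)}, keep {pkg_at(p3,hub)}, require {truck_at(t1,whs1)}
    → {pkg_at(p3,hub), truck_at(t1,whs1)}
  through step 1 (drive(t1,gate,whs1)): drop {truck_at(t1,whs1)}, keep {pkg_at(p3,hub)}, require {truck_at(t1,gate)}
    → {pkg_at(p3,hub), truck_at(t1,gate)}

== RESULT ==
["pkg_at(p3,hub)", "truck_at(t1,gate)"]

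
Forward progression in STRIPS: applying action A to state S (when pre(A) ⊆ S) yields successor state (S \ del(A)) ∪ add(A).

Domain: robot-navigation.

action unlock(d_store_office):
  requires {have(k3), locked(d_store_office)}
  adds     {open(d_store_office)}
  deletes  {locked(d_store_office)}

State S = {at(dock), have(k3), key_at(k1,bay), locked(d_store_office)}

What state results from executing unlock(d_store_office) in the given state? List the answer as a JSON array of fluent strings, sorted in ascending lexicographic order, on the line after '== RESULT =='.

Progress:
  pre ⊆ S: {have(k3), locked(d_store_office)} ⊆ S  — applicable
  S \ del = {at(dock), have(k3), key_at(k1,bay)}
  ∪ add   = {at(dock), have(k3), key_at(k1,bay), open(d_store_office)}

== RESULT ==
["at(dock)", "have(k3)", "key_at(k1,bay)", "open(d_store_office)"]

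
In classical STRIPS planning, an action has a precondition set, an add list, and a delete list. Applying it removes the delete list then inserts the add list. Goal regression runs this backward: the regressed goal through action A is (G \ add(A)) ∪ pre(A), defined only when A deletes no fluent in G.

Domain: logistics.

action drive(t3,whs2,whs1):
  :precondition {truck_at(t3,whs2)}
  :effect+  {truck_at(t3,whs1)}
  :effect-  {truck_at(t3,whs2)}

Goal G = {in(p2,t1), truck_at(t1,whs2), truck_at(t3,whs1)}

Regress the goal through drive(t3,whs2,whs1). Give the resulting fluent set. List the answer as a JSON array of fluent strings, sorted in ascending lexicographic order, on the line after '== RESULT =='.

Compute (G \ add) ∪ pre:
  G ∩ del = {}  (empty — regression defined)
  G \ add = {in(p2,t1), truck_at(t1,whs2), truck_at(t3,whs1)} \ {truck_at(t3,whs1)} = {in(p2,t1), truck_at(t1,whs2)}
  ∪ pre   = {in(p2,t1), truck_at(t1,whs2)} ∪ {truck_at(t3,whs2)}
          = {in(p2,t1), truck_at(t1,whs2), truck_at(t3,whs2)}

== RESULT ==
["in(p2,t1)", "truck_at(t1,whs2)", "truck_at(t3,whs2)"]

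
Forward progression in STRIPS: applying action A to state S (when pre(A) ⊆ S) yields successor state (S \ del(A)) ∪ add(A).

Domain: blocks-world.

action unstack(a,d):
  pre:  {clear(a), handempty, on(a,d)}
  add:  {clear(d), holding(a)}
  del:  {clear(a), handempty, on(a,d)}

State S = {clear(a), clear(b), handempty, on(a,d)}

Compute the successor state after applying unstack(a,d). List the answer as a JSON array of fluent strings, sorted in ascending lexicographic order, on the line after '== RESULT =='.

Progress:
  pre ⊆ S: {clear(a), handempty, on(a,d)} ⊆ S  — applicable
  S \ del = {clear(b)}
  ∪ add   = {clear(b), clear(d), holding(a)}

== RESULT ==
["clear(b)", "clear(d)", "holding(a)"]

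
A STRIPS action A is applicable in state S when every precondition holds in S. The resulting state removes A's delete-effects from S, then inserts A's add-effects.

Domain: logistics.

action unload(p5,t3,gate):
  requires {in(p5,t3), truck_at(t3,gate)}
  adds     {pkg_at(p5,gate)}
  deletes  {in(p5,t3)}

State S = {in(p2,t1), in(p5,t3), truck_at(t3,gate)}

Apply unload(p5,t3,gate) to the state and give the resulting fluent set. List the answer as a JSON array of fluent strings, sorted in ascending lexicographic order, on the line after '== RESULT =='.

Compute (S \ del) ∪ add:
  pre ⊆ S: {in(p5,t3), truck_at(t3,gate)} ⊆ S  — applicable
  S \ del = {in(p2,t1), truck_at(t3,gate)}
  ∪ add   = {in(p2,t1), pkg_at(p5,gate), truck_at(t3,gate)}

== RESULT ==
["in(p2,t1)", "pkg_at(p5,gate)", "truck_at(t3,gate)"]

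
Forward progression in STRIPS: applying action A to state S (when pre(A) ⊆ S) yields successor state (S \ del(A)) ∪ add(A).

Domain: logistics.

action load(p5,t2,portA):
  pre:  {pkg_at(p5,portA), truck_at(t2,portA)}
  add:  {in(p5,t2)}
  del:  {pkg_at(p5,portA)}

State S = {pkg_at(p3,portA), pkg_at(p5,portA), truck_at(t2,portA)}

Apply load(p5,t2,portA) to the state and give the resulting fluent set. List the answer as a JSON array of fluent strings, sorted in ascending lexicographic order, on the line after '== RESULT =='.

Compute (S \ del) ∪ add:
  pre ⊆ S: {pkg_at(p5,portA), truck_at(t2,portA)} ⊆ S  — applicable
  S \ del = {pkg_at(p3,portA), truck_at(t2,portA)}
  ∪ add   = {in(p5,t2), pkg_at(p3,portA), truck_at(t2,portA)}

== RESULT ==
["in(p5,t2)", "pkg_at(p3,portA)", "truck_at(t2,portA)"]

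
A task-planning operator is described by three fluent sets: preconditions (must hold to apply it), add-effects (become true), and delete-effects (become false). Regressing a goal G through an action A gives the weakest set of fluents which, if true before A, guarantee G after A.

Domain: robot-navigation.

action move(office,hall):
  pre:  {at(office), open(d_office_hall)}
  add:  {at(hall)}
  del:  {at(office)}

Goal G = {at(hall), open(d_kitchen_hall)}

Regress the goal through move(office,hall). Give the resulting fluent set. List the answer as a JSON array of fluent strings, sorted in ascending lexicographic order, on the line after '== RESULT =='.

Compute (G \ add) ∪ pre:
  G ∩ del = {}  (empty — regression defined)
  G \ add = {at(hall), open(d_kitchen_hall)} \ {at(hall)} = {open(d_kitchen_hall)}
  ∪ pre   = {open(d_kitchen_hall)} ∪ {at(office), open(d_office_hall)}
          = {at(office), open(d_kitchen_hall), open(d_office_hall)}

== RESULT ==
["at(office)", "open(d_kitchen_hall)", "open(d_office_hall)"]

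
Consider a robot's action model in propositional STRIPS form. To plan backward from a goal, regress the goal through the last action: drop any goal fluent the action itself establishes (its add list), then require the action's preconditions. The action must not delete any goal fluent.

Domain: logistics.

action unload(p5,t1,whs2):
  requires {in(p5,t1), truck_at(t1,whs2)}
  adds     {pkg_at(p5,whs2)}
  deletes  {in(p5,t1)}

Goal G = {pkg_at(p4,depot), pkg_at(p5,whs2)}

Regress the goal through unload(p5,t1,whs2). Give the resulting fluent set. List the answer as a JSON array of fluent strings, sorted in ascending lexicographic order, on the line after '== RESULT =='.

Regress:
  G ∩ del = {}  (empty — regression defined)
  G \ add = {pkg_at(p4,depot), pkg_at(p5,whs2)} \ {pkg_at(p5,whs2)} = {pkg_at(p4,depot)}
  ∪ pre   = {pkg_at(p4,depot)} ∪ {in(p5,t1), truck_at(t1,whs2)}
          = {in(p5,t1), pkg_at(p4,depot), truck_at(t1,whs2)}

== RESULT ==
["in(p5,t1)", "pkg_at(p4,depot)", "truck_at(t1,whs2)"]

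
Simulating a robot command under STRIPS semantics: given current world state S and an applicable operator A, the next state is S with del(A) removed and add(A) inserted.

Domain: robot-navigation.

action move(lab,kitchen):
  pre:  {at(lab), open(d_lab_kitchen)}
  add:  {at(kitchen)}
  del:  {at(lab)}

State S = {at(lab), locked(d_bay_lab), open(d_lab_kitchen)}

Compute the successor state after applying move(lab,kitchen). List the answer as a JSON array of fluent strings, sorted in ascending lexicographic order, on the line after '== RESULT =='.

Compute (S \ del) ∪ add:
  pre ⊆ S: {at(lab), open(d_lab_kitchen)} ⊆ S  — applicable
  S \ del = {locked(d_bay_lab), open(d_lab_kitchen)}
  ∪ add   = {at(kitchen), locked(d_bay_lab), open(d_lab_kitchen)}

== RESULT ==
["at(kitchen)", "locked(d_bay_lab)", "open(d_lab_kitchen)"]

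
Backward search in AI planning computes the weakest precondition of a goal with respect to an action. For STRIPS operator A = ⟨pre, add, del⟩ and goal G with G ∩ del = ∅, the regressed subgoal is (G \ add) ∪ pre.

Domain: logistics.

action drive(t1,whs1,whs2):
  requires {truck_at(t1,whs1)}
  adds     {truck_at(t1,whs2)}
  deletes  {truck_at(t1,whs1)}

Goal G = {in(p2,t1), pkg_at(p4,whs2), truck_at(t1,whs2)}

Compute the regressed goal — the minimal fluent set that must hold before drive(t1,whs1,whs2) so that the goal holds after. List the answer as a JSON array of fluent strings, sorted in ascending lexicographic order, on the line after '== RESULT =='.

Regress:
  G ∩ del = {}  (empty — regression defined)
  G \ add = {in(p2,t1), pkg_at(p4,whs2), truck_at(t1,whs2)} \ {truck_at(t1,whs2)} = {in(p2,t1), pkg_at(p4,whs2)}
  ∪ pre   = {in(p2,t1), pkg_at(p4,whs2)} ∪ {truck_at(t1,whs1)}
          = {in(p2,t1), pkg_at(p4,whs2), truck_at(t1,whs1)}

== RESULT ==
["in(p2,t1)", "pkg_at(p4,whs2)", "truck_at(t1,whs1)"]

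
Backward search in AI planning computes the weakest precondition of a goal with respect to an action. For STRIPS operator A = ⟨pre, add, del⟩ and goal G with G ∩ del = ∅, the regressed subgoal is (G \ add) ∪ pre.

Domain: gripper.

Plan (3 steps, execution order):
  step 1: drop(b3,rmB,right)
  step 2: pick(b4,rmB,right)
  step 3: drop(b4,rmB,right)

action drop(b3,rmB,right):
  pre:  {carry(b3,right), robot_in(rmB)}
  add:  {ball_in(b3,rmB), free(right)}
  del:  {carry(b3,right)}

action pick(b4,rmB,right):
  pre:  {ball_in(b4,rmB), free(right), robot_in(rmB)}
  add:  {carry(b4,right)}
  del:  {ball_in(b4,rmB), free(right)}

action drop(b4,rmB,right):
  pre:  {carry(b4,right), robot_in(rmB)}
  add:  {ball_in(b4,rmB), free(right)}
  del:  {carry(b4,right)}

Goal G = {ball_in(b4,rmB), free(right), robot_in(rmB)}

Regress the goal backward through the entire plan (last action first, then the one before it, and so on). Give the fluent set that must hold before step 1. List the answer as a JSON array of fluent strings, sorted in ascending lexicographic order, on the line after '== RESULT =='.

Work backward from the goal:
  through step 3 (drop(b4,rmB,right)): drop {ball_in(b4,rmB), free(right)}, keep {robot_in(rmB)}, require {carry(b4,right), robot_in(rmB)}
    → {carry(b4,right), robot_in(rmB)}
  through step 2 (pick(b4,rmB,right)): drop {carry(b4,right)}, keep {robot_in(rmB)}, require {ball_in(b4,rmB), free(right), robot_in(rmB)}
    → {ball_in(b4,rmB), free(right), robot_in(rmB)}
  through step 1 (drop(b3,rmB,right)): drop {free(right)}, keep {ball_in(b4,rmB), robot_in(rmB)}, require {carry(b3,right), robot_in(rmB)}
    → {ball_in(b4,rmB), carry(b3,right), robot_in(rmB)}

== RESULT ==
["ball_in(b4,rmB)", "carry(b3,right)", "robot_in(rmB)"]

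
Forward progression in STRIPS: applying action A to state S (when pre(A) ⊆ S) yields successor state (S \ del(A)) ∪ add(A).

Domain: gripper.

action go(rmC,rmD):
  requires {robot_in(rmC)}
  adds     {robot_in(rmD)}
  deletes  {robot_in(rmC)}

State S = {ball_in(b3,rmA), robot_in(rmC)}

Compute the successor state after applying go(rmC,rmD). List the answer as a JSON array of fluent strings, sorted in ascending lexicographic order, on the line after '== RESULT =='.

Compute (S \ del) ∪ add:
  pre ⊆ S: {robot_in(rmC)} ⊆ S  — applicable
  S \ del = {ball_in(b3,rmA)}
  ∪ add   = {ball_in(b3,rmA), robot_in(rmD)}

== RESULT ==
["ball_in(b3,rmA)", "robot_in(rmD)"]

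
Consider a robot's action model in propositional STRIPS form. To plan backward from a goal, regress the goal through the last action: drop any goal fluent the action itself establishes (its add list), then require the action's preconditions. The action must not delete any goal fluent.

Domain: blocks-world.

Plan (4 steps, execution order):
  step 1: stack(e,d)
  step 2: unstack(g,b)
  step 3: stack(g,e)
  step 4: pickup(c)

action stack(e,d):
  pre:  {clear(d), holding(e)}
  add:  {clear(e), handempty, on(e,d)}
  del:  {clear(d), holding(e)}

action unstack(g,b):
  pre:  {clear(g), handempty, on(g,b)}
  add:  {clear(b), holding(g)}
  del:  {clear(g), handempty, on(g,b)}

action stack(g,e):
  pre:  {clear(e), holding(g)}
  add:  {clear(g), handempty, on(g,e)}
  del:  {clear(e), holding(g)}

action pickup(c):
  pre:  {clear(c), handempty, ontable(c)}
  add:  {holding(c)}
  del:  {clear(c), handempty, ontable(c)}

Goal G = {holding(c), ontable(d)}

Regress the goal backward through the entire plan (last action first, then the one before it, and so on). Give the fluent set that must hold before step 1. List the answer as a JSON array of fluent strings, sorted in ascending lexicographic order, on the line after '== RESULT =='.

Regress step by step:
  through step 4 (pickup(c)): drop {holding(c)}, keep {ontable(d)}, require {clear(c), handempty, ontable(c)}
    → {clear(c), handempty, ontable(c), ontable(d)}
  through step 3 (stack(g,e)): drop {handempty}, keep {clear(c), ontable(c), ontable(d)}, require {clear(e), holding(g)}
    → {clear(c), clear(e), holding(g), ontable(c), ontable(d)}
  through step 2 (unstack(g,b)): drop {holding(g)}, keep {clear(c), clear(e), ontable(c), ontable(d)}, require {clear(g), handempty, on(g,b)}
    → {clear(c), clear(e), clear(g), handempty, on(g,b), ontable(c), ontable(d)}
  through step 1 (stack(e,d)): drop {clear(e), handempty}, keep {clear(c), clear(g), on(g,b), ontable(c), ontable(d)}, require {clear(d), holding(e)}
    → {clear(c), clear(d), clear(g), holding(e), on(g,b), ontable(c), ontable(d)}

== RESULT ==
["clear(c)", "clear(d)", "clear(g)", "holding(e)", "on(g,b)", "ontable(c)", "ontable(d)"]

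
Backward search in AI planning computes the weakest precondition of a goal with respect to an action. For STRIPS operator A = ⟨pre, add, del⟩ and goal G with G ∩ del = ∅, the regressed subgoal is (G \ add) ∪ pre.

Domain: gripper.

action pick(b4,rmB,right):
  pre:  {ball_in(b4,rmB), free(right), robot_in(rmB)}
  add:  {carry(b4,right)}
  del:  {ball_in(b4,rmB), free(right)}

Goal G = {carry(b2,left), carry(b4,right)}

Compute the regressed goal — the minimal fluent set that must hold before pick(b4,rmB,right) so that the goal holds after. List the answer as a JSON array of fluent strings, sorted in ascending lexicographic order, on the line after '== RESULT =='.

Compute (G \ add) ∪ pre:
  G ∩ del = {}  (empty — regression defined)
  G \ add = {carry(b2,left), carry(b4,right)} \ {carry(b4,right)} = {carry(b2,left)}
  ∪ pre   = {carry(b2,left)} ∪ {ball_in(b4,rmB), free(right), robot_in(rmB)}
          = {ball_in(b4,rmB), carry(b2,left), free(right), robot_in(rmB)}

== RESULT ==
["ball_in(b4,rmB)", "carry(b2,left)", "free(right)", "robot_in(rmB)"]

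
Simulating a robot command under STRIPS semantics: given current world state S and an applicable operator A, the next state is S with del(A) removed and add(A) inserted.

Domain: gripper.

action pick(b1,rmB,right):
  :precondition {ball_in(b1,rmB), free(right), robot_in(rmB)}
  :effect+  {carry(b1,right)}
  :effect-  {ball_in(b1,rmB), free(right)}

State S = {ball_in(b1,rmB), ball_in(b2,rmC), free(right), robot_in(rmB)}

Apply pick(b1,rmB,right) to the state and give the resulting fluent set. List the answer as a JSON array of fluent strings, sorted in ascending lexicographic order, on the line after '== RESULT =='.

Compute (S \ del) ∪ add:
  pre ⊆ S: {ball_in(b1,rmB), free(right), robot_in(rmB)} ⊆ S  — applicable
  S \ del = {ball_in(b2,rmC), robot_in(rmB)}
  ∪ add   = {ball_in(b2,rmC), carry(b1,right), robot_in(rmB)}

== RESULT ==
["ball_in(b2,rmC)", "carry(b1,right)", "robot_in(rmB)"]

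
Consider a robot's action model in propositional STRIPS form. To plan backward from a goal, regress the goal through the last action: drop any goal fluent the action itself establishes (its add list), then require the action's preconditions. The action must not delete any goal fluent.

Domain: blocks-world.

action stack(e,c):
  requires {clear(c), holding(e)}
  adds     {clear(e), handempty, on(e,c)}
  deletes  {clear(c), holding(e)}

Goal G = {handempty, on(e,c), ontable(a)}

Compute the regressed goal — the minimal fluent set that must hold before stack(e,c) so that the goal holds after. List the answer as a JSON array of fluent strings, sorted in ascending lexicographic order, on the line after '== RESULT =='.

Compute (G \ add) ∪ pre:
  G ∩ del = {}  (empty — regression defined)
  G \ add = {handempty, on(e,c), ontable(a)} \ {clear(e), handempty, on(e,c)} = {ontable(a)}
  ∪ pre   = {ontable(a)} ∪ {clear(c), holding(e)}
          = {clear(c), holding(e), ontable(a)}

== RESULT ==
["clear(c)", "holding(e)", "ontable(a)"]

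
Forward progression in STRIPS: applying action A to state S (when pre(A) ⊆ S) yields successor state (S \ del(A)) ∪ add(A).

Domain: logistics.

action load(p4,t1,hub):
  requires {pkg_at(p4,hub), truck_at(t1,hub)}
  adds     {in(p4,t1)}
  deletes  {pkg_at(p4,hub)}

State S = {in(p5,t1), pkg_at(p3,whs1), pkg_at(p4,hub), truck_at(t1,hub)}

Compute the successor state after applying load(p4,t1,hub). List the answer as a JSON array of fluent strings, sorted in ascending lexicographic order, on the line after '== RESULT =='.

Compute (S \ del) ∪ add:
  pre ⊆ S: {pkg_at(p4,hub), truck_at(t1,hub)} ⊆ S  — applicable
  S \ del = {in(p5,t1), pkg_at(p3,whs1), truck_at(t1,hub)}
  ∪ add   = {in(p4,t1), in(p5,t1), pkg_at(p3,whs1), truck_at(t1,hub)}

== RESULT ==
["in(p4,t1)", "in(p5,t1)", "pkg_at(p3,whs1)", "truck_at(t1,hub)"]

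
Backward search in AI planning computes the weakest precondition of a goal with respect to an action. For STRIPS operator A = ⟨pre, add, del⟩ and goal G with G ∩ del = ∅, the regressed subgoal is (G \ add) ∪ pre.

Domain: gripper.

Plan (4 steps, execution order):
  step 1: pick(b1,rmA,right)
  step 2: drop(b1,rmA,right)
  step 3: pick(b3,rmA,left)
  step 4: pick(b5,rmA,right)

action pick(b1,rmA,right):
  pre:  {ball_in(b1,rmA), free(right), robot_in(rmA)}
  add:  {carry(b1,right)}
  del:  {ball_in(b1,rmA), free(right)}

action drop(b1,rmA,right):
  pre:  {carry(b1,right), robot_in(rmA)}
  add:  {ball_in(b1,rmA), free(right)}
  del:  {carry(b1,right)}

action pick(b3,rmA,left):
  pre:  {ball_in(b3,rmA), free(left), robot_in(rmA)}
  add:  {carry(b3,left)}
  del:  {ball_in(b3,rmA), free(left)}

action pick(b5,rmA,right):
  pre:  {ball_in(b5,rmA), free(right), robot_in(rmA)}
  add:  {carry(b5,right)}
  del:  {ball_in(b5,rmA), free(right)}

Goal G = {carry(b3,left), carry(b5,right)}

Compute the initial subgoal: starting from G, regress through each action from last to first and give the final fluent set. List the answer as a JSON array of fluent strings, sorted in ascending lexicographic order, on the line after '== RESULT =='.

Regress step by step:
  through step 4 (pick(b5,rmA,right)): drop {carry(b5,right)}, keep {carry(b3,left)}, require {ball_in(b5,rmA), free(right), robot_in(rmA)}
    → {ball_in(b5,rmA), carry(b3,left), free(right), robot_in(rmA)}
  through step 3 (pick(b3,rmA,left)): drop {carry(b3,left)}, keep {ball_in(b5,rmA), free(right), robot_in(rmA)}, require {ball_in(b3,rmA), free(left), robot_in(rmA)}
    → {ball_in(b3,rmA), ball_in(b5,rmA), free(left), free(right), robot_in(rmA)}
  through step 2 (drop(b1,rmA,right)): drop {free(right)}, keep {ball_in(b3,rmA), ball_in(b5,rmA), free(left), robot_in(rmA)}, require {carry(b1,right), robot_in(rmA)}
    → {ball_in(b3,rmA), ball_in(b5,rmA), carry(b1,right), free(left), robot_in(rmA)}
  through step 1 (pick(b1,rmA,right)): drop {carry(b1,right)}, keep {ball_in(b3,rmA), ball_in(b5,rmA), free(left), robot_in(rmA)}, require {ball_in(b1,rmA), free(right), robot_in(rmA)}
    → {ball_in(b1,rmA), ball_in(b3,rmA), ball_in(b5,rmA), free(left), free(right), robot_in(rmA)}

== RESULT ==
["ball_in(b1,rmA)", "ball_in(b3,rmA)", "ball_in(b5,rmA)", "free(left)", "free(right)", "robot_in(rmA)"]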